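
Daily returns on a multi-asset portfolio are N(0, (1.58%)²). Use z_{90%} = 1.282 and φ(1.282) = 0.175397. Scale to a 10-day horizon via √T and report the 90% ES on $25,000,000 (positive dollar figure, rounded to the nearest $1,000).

$2,191,000

σ_{10d} = 1.58% × √10 = 4.996%.
ES multiplier = φ(z)/(1−α) = 0.175397/0.1 = 1.754.
ES = 4.996% × 1.754 = 8.763%; on $25,000,000: $2,190,750.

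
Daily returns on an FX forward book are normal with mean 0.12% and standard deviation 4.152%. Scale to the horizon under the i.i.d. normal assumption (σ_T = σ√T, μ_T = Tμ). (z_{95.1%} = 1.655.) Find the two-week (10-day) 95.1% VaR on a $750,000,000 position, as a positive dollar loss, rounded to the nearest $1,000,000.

σ_{10d} = 4.152% × √10 = 13.130%; μ_{10d} = 10 × 0.12% = 1.200%.
VaR = −(1.200%) + 1.655 × 13.130% = 20.530%.
On $750,000,000: 0.20530 × $750,000,000 = $153,975,000.

$154,000,000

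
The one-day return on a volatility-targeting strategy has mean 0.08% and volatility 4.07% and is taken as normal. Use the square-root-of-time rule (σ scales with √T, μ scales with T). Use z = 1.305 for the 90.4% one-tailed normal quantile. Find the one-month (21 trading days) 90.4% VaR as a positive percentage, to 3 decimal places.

σ_{21d} = 4.07% × √21 = 18.651%; μ_{21d} = 21 × 0.08% = 1.680%.
VaR = −(1.680%) + 1.305 × 18.651% = 22.660%.

22.660%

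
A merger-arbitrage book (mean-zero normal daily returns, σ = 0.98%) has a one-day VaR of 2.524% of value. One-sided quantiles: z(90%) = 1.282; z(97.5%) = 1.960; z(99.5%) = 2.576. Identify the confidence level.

99.5%

Implied z = VaR/σ = 2.524 / 0.98 = 2.576.
This matches z(99.5%) = 2.576.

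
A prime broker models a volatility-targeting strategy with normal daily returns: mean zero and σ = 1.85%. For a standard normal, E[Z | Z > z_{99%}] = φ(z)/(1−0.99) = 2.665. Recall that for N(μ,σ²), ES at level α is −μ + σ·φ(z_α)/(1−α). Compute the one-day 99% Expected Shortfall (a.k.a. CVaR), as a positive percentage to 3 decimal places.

4.930%

ES = 1.85% × 2.665 = 4.930%.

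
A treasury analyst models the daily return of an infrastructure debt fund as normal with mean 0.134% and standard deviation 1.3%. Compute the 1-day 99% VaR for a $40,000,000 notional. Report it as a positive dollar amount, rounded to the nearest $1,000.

At 99% one-sided, z = 2.326.
VaR = −μ + z·σ = −(0.134%) + 2.326 × 1.3% = 2.890%.
On $40,000,000: 0.02890 × $40,000,000 = $1,156,000.

$1,156,000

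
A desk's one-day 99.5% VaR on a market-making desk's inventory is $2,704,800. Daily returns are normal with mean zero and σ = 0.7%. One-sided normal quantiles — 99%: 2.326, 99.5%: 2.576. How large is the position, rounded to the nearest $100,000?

$150,000,000

VaR as a fraction of value: z·σ = 2.576 × 0.7% = 1.8032%.
Position = $2,704,800 / 0.018032 = $150,000,000.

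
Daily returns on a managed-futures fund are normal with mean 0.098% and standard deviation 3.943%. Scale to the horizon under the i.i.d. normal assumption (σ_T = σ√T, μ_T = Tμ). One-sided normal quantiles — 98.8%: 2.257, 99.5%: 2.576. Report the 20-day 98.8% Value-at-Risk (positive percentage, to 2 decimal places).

σ_{20d} = 3.943% × √20 = 17.634%; μ_{20d} = 20 × 0.098% = 1.960%.
VaR = −(1.960%) + 2.257 × 17.634% = 37.840%.

37.84%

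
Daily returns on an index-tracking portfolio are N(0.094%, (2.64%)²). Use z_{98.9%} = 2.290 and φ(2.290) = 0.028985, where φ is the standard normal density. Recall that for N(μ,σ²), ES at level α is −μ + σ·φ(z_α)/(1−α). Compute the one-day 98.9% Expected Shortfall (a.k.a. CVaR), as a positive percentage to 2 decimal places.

Tail multiplier: φ(z)/(1−α) = 0.028985 / 0.011 = 2.635.
ES = −(0.094%) + 2.64% × 2.635 = 6.862%.

6.86%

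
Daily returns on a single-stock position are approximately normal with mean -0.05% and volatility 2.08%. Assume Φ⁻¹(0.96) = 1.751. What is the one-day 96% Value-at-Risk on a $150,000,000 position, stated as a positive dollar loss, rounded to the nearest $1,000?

VaR = −μ + z·σ = −(-0.05%) + 1.751 × 2.08% = 3.692%.
On $150,000,000: 0.03692 × $150,000,000 = $5,538,000.

$5,538,000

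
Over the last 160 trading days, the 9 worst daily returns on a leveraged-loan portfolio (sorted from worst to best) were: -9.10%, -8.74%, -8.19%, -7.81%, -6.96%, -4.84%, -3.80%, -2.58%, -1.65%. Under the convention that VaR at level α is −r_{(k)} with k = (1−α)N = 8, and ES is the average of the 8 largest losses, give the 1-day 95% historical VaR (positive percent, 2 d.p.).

2.58%

k = 8; the 8th lowest return is -2.58%, so VaR = 2.58%.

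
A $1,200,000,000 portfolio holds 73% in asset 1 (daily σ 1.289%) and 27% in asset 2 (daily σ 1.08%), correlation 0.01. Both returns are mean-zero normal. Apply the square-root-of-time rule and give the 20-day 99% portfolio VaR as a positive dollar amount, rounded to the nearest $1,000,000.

σ_p = √(0.73²·1.289² + 0.27²·1.08² + 2·0.01·0.73·0.27·1.289·1.08) = 0.988%.
σ_{20d} = 0.988% × √20 = 4.418%.
z(99%) = 2.326.
VaR = 2.326 × 4.418% = 10.276%; on $1,200,000,000 that is $123,312,000.

$123,000,000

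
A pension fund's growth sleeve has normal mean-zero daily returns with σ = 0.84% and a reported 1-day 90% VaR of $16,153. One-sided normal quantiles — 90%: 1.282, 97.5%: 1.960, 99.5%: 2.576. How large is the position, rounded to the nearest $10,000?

VaR as a fraction of value: z·σ = 1.282 × 0.84% = 1.07688%.
Position = $16,153 / 0.0107688 = $1,499,981.

$1,500,000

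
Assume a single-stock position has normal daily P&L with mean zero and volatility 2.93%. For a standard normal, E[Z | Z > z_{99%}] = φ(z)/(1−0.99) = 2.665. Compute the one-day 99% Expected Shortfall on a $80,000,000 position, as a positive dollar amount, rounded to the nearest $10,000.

$6,250,000

ES = 2.93% × 2.665 = 7.808%.
On $80,000,000: 0.07808 × $80,000,000 = $6,246,400.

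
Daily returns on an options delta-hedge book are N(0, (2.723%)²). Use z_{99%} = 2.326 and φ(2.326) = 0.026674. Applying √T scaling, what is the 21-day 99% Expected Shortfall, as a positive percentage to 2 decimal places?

33.28%

σ_{21d} = 2.723% × √21 = 12.478%.
ES multiplier = φ(z)/(1−α) = 0.026674/0.01 = 2.667.
ES = 12.478% × 2.667 = 33.279%.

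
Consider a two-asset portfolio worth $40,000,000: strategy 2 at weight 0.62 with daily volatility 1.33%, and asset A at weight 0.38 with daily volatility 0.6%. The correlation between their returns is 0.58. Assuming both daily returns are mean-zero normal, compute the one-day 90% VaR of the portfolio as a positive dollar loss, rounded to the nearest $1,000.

σ_p² = 0.62²·1.33² + 0.38²·0.6² + 2·0.58·0.62·0.38·1.33·0.6 = 0.9500 (%²).
σ_p = √0.9500 = 0.975%.
At 90%, z = 1.282.
VaR = 1.282 × 0.975% = 1.250%; on $40,000,000 that is $500,000.

$500,000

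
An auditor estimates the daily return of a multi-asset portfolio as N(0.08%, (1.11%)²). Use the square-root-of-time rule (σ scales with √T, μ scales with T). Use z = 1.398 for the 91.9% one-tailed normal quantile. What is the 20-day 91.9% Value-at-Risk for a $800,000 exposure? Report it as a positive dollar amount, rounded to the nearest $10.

$42,720

σ_{20d} = 1.11% × √20 = 4.964%; μ_{20d} = 20 × 0.08% = 1.600%.
VaR = −(1.600%) + 1.398 × 4.964% = 5.340%.
On $800,000: 0.05340 × $800,000 = $42,720.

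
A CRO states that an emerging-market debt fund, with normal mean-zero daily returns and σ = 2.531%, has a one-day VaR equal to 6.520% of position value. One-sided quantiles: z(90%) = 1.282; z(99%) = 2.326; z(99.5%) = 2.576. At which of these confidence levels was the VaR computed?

99.5%

Implied z = VaR/σ = 6.520 / 2.531 = 2.576.
This matches z(99.5%) = 2.576.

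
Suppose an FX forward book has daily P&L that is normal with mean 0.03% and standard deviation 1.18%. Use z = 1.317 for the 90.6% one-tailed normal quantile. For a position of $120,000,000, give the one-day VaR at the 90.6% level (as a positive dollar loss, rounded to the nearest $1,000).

VaR = −μ + z·σ = −(0.03%) + 1.317 × 1.18% = 1.524%.
On $120,000,000: 0.01524 × $120,000,000 = $1,828,800.

$1,829,000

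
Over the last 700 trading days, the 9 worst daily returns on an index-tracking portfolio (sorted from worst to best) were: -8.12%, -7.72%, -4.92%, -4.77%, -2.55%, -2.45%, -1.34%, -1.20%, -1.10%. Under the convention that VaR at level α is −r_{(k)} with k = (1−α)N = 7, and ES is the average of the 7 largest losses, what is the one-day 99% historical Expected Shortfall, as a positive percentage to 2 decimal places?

The 7 worst returns sum to -31.87%.
ES = −(-31.87%) / 7 = 4.5528…% ≈ 4.55%.

4.55%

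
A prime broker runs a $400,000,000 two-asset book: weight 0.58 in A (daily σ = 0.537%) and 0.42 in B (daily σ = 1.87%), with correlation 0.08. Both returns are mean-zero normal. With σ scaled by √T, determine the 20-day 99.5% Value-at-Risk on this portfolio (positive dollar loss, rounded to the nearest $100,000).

σ_p = √(0.58²·0.537² + 0.42²·1.87² + 2·0.08·0.58·0.42·0.537·1.87) = 0.868%.
σ_{20d} = 0.868% × √20 = 3.882%.
z(99.5%) = 2.576.
VaR = 2.576 × 3.882% = 10.000%; on $400,000,000 that is $40,000,000.

$40,000,000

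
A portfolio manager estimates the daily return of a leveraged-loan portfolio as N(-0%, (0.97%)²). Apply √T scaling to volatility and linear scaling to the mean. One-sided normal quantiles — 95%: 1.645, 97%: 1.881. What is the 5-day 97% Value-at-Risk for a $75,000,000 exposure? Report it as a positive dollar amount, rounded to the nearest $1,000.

σ_{5d} = 0.97% × √5 = 2.169%.
VaR = 1.881 × 2.169% = 4.080%.
On $75,000,000: 0.04080 × $75,000,000 = $3,060,000.

$3,060,000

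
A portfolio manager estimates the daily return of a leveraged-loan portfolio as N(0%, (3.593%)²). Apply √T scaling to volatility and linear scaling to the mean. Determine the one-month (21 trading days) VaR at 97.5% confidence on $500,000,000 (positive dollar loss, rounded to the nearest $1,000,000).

At 97.5%, z = 1.960.
σ_{21d} = 3.593% × √21 = 16.465%.
VaR = 1.960 × 16.465% = 32.271%.
On $500,000,000: 0.32271 × $500,000,000 = $161,355,000.

$161,000,000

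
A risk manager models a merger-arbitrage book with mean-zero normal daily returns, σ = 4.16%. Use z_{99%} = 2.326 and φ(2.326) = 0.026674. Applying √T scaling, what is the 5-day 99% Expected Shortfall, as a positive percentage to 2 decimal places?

24.81%

σ_{5d} = 4.16% × √5 = 9.302%.
ES multiplier = φ(z)/(1−α) = 0.026674/0.01 = 2.667.
ES = 9.302% × 2.667 = 24.808%.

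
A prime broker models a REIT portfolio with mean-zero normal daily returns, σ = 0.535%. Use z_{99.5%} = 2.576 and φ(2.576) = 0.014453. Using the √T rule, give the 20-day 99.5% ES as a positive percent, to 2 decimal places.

6.92%

σ_{20d} = 0.535% × √20 = 2.393%.
ES multiplier = φ(z)/(1−α) = 0.014453/0.005 = 2.891.
ES = 2.393% × 2.891 = 6.918%.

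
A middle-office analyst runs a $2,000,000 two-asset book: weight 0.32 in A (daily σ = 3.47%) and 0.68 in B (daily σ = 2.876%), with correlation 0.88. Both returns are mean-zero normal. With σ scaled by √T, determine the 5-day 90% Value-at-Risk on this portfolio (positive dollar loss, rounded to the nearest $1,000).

$171,000

σ_p = √(0.32²·3.47² + 0.68²·2.876² + 2·0.88·0.32·0.68·3.47·2.876) = 2.980%.
σ_{5d} = 2.980% × √5 = 6.663%.
z(90%) = 1.282.
VaR = 1.282 × 6.663% = 8.542%; on $2,000,000 that is $170,840.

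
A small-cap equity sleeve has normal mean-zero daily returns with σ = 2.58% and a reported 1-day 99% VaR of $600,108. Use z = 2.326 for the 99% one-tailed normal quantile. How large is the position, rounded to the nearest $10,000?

VaR as a fraction of value: z·σ = 2.326 × 2.58% = 6.00108%.
Position = $600,108 / 0.0600108 = $10,000,000.

$10,000,000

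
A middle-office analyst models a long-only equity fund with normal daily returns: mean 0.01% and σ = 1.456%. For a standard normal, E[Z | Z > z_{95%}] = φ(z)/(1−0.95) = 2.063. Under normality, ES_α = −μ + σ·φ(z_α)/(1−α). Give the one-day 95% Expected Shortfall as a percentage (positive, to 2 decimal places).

ES = −(0.01%) + 1.456% × 2.063 = 2.994%.

2.99%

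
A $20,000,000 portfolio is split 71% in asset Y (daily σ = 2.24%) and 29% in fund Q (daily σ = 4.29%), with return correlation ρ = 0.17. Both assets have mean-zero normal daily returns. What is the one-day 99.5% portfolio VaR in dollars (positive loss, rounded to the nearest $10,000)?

σ_p² = 0.71²·2.24² + 0.29²·4.29² + 2·0.17·0.71·0.29·2.24·4.29 = 4.7499 (%²).
σ_p = √4.7499 = 2.179%.
At 99.5%, z = 2.576.
VaR = 2.576 × 2.179% = 5.613%; on $20,000,000 that is $1,122,600.

$1,120,000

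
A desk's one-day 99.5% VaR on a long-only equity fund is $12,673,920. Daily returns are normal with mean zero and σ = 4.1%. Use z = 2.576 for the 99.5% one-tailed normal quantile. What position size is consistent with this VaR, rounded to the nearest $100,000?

$120,000,000

VaR as a fraction of value: z·σ = 2.576 × 4.1% = 10.5616%.
Position = $12,673,920 / 0.105616 = $120,000,000.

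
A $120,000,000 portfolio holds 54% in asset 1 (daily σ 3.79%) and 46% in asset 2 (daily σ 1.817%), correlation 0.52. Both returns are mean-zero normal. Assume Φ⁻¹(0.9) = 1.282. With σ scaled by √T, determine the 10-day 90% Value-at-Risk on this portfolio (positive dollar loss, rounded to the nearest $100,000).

$12,600,000

σ_p = √(0.54²·3.79² + 0.46²·1.817² + 2·0.52·0.54·0.46·3.79·1.817) = 2.582%.
σ_{10d} = 2.582% × √10 = 8.165%.
VaR = 1.282 × 8.165% = 10.468%; on $120,000,000 that is $12,561,600.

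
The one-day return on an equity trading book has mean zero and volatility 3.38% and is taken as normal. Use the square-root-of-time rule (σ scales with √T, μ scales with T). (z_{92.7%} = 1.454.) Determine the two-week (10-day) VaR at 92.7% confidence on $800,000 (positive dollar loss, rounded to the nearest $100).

$124,300

σ_{10d} = 3.38% × √10 = 10.688%.
VaR = 1.454 × 10.688% = 15.540%.
On $800,000: 0.15540 × $800,000 = $124,320.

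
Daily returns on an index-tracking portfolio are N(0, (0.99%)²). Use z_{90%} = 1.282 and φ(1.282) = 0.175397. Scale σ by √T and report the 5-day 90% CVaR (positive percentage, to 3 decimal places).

σ_{5d} = 0.99% × √5 = 2.214%.
ES multiplier = φ(z)/(1−α) = 0.175397/0.1 = 1.754.
ES = 2.214% × 1.754 = 3.883%.

3.883%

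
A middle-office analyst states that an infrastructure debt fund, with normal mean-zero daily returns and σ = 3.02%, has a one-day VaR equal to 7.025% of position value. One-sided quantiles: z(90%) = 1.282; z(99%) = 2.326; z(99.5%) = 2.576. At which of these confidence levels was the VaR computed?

Implied z = VaR/σ = 7.025 / 3.02 = 2.326.
This matches z(99%) = 2.326.

99%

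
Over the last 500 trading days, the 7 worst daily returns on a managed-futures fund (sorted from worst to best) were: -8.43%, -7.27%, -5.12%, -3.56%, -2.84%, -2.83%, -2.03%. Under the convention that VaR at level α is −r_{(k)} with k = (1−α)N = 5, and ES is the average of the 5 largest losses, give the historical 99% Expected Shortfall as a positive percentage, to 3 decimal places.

5.444%

The 5 worst returns sum to -27.22%.
ES = −(-27.22%) / 5 = 5.444%.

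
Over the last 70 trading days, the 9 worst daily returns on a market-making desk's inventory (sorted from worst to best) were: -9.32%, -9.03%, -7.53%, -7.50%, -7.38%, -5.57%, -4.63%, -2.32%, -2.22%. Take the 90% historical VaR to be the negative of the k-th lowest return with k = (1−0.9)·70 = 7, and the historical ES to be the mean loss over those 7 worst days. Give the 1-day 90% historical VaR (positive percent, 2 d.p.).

4.63%

k = 7; the 7th lowest return is -4.63%, so VaR = 4.63%.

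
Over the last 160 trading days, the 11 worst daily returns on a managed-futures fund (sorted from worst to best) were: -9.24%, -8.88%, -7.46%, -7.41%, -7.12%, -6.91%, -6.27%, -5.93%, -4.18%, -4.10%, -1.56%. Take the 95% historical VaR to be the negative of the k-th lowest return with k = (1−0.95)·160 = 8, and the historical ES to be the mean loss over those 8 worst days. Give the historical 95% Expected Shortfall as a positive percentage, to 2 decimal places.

The 8 worst returns sum to -59.22%.
ES = −(-59.22%) / 8 = 7.4025% ≈ 7.40%.

7.40%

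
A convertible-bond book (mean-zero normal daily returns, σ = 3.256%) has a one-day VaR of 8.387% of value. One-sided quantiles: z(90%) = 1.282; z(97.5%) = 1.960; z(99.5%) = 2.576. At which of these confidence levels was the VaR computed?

Implied z = VaR/σ = 8.387 / 3.256 = 2.576.
This matches z(99.5%) = 2.576.

99.5%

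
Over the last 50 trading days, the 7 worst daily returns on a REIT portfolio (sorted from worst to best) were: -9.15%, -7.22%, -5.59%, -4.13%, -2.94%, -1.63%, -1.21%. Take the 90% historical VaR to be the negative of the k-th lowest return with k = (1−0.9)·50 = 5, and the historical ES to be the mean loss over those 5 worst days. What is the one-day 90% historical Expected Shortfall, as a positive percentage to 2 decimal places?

The 5 worst returns sum to -29.03%.
ES = −(-29.03%) / 5 = 5.806% ≈ 5.81%.

5.81%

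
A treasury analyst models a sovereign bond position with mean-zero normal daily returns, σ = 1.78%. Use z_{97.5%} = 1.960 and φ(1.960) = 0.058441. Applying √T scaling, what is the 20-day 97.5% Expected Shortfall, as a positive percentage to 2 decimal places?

18.61%

σ_{20d} = 1.78% × √20 = 7.960%.
ES multiplier = φ(z)/(1−α) = 0.058441/0.025 = 2.338.
ES = 7.960% × 2.338 = 18.610%.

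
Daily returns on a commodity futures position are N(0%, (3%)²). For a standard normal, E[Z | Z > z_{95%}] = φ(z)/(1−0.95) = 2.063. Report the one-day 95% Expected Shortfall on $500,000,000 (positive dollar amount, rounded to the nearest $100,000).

$30,900,000

ES = 3% × 2.063 = 6.189%.
On $500,000,000: 0.06189 × $500,000,000 = $30,945,000.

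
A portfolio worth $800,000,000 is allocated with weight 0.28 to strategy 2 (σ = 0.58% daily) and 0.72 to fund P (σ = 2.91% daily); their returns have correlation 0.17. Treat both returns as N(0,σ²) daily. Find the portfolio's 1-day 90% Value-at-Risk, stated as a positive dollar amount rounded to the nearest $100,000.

σ_p² = 0.28²·0.58² + 0.72²·2.91² + 2·0.17·0.28·0.72·0.58·2.91 = 4.5319 (%²).
σ_p = √4.5319 = 2.129%.
At 90%, z = 1.282.
VaR = 1.282 × 2.129% = 2.729%; on $800,000,000 that is $21,832,000.

$21,800,000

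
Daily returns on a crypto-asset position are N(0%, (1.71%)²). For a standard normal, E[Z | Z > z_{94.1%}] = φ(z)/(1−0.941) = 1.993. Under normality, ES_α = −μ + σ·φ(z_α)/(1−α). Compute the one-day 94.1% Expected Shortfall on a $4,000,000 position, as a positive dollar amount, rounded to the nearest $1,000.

$136,000

ES = 1.71% × 1.993 = 3.408%.
On $4,000,000: 0.03408 × $4,000,000 = $136,320.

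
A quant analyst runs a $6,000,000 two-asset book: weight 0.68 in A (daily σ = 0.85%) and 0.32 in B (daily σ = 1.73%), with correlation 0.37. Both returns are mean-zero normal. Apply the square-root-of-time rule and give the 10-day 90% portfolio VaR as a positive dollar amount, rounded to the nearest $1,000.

$228,000

σ_p = √(0.68²·0.85² + 0.32²·1.73² + 2·0.37·0.68·0.32·0.85·1.73) = 0.937%.
σ_{10d} = 0.937% × √10 = 2.963%.
z(90%) = 1.282.
VaR = 1.282 × 2.963% = 3.799%; on $6,000,000 that is $227,940.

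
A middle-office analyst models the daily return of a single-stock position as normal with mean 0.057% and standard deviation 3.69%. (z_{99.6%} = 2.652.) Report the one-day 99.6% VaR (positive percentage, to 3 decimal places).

VaR = −μ + z·σ = −(0.057%) + 2.652 × 3.69% = 9.729%.

9.729%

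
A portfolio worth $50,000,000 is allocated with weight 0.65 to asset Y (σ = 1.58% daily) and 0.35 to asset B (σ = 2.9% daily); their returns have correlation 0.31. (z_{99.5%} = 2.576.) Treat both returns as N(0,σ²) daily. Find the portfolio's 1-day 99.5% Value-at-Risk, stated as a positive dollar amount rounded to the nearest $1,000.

σ_p² = 0.65²·1.58² + 0.35²·2.9² + 2·0.31·0.65·0.35·1.58·2.9 = 2.7312 (%²).
σ_p = √2.7312 = 1.653%.
VaR = 2.576 × 1.653% = 4.258%; on $50,000,000 that is $2,129,000.

$2,129,000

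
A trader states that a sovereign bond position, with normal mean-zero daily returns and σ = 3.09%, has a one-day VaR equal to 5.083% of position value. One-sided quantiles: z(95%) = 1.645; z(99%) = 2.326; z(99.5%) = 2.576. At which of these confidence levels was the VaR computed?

95%

Implied z = VaR/σ = 5.083 / 3.09 = 1.645.
This matches z(95%) = 1.645.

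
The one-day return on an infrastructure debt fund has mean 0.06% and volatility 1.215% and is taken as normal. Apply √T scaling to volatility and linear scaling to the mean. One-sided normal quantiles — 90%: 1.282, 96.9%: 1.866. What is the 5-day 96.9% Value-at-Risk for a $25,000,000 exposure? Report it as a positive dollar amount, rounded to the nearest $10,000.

σ_{5d} = 1.215% × √5 = 2.717%; μ_{5d} = 5 × 0.06% = 0.300%.
VaR = −(0.300%) + 1.866 × 2.717% = 4.770%.
On $25,000,000: 0.04770 × $25,000,000 = $1,192,500.

$1,190,000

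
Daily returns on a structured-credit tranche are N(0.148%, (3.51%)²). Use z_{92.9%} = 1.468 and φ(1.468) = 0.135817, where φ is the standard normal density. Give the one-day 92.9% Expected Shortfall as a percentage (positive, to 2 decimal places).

Tail multiplier: φ(z)/(1−α) = 0.135817 / 0.071 = 1.913.
ES = −(0.148%) + 3.51% × 1.913 = 6.567%.

6.57%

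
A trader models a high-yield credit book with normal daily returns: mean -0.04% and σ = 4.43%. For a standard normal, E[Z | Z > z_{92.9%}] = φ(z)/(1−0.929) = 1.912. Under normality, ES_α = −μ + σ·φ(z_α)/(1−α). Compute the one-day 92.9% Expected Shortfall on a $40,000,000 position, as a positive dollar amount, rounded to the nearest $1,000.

$3,404,000

ES = −(-0.04%) + 4.43% × 1.912 = 8.510%.
On $40,000,000: 0.08510 × $40,000,000 = $3,404,000.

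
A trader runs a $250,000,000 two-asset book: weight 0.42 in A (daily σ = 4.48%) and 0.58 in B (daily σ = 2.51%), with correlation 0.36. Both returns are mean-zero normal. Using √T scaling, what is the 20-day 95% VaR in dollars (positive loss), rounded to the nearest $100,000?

$50,800,000

σ_p = √(0.42²·4.48² + 0.58²·2.51² + 2·0.36·0.42·0.58·4.48·2.51) = 2.763%.
σ_{20d} = 2.763% × √20 = 12.357%.
z(95%) = 1.645.
VaR = 1.645 × 12.357% = 20.327%; on $250,000,000 that is $50,817,500.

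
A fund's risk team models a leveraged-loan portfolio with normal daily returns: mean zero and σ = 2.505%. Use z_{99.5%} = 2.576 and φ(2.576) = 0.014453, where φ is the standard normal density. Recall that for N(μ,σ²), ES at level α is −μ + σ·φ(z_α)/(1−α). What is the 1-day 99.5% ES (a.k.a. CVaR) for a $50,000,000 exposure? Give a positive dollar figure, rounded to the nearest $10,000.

Tail multiplier: φ(z)/(1−α) = 0.014453 / 0.005 = 2.891.
ES = 2.505% × 2.891 = 7.242%.
On $50,000,000: 0.07242 × $50,000,000 = $3,621,000.

$3,620,000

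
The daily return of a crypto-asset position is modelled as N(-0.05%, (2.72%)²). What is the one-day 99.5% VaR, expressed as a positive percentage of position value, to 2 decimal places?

7.06%

At 99.5% one-sided, z = 2.576.
VaR = −μ + z·σ = −(-0.05%) + 2.576 × 2.72% = 7.057%.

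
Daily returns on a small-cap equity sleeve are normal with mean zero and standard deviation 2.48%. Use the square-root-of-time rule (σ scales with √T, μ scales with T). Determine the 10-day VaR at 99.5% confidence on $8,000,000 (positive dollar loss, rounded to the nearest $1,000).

At 99.5%, z = 2.576.
σ_{10d} = 2.48% × √10 = 7.842%.
VaR = 2.576 × 7.842% = 20.201%.
On $8,000,000: 0.20201 × $8,000,000 = $1,616,080.

$1,616,000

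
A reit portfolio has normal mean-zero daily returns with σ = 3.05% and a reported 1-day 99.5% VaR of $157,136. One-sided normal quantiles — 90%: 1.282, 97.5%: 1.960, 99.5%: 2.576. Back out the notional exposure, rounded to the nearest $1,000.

$2,000,000

VaR as a fraction of value: z·σ = 2.576 × 3.05% = 7.8568%.
Position = $157,136 / 0.078568 = $2,000,000.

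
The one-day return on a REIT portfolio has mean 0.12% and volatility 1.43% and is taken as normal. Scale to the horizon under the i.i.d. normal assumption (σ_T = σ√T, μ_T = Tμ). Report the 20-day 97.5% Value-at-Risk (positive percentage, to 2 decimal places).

At 97.5%, z = 1.960.
σ_{20d} = 1.43% × √20 = 6.395%; μ_{20d} = 20 × 0.12% = 2.400%.
VaR = −(2.400%) + 1.960 × 6.395% = 10.134%.

10.13%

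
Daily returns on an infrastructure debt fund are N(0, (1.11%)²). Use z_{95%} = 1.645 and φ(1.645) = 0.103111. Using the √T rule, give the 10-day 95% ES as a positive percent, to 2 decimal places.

σ_{10d} = 1.11% × √10 = 3.510%.
ES multiplier = φ(z)/(1−α) = 0.103111/0.05 = 2.062.
ES = 3.510% × 2.062 = 7.238%.

7.24%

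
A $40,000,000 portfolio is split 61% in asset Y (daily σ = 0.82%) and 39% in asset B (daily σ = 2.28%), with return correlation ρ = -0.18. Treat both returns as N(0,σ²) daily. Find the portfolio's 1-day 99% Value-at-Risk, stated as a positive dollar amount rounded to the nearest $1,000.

$873,000

σ_p² = 0.61²·0.82² + 0.39²·2.28² + 2·-0.18·0.61·0.39·0.82·2.28 = 0.8808 (%²).
σ_p = √0.8808 = 0.938%.
At 99%, z = 2.326.
VaR = 2.326 × 0.938% = 2.182%; on $40,000,000 that is $872,800.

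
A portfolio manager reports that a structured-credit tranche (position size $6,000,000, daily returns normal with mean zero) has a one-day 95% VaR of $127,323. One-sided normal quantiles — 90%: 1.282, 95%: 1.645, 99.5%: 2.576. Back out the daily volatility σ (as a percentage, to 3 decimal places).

1.290%

VaR as a fraction: $127,323 / $6,000,000 = 2.122%.
σ = VaR / z = 2.122% / 1.645 = 1.290%.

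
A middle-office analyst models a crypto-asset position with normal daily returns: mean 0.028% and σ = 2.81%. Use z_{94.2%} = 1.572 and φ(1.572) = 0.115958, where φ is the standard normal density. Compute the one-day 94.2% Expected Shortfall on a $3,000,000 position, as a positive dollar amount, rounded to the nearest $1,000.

$168,000

Tail multiplier: φ(z)/(1−α) = 0.115958 / 0.058 = 1.999.
ES = −(0.028%) + 2.81% × 1.999 = 5.589%.
On $3,000,000: 0.05589 × $3,000,000 = $167,670.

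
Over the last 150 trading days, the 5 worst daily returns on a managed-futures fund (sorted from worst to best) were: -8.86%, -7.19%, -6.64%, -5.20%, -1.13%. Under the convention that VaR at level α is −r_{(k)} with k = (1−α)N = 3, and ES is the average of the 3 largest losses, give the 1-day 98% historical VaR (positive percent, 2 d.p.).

6.64%

k = 3; the 3rd lowest return is -6.64%, so VaR = 6.64%.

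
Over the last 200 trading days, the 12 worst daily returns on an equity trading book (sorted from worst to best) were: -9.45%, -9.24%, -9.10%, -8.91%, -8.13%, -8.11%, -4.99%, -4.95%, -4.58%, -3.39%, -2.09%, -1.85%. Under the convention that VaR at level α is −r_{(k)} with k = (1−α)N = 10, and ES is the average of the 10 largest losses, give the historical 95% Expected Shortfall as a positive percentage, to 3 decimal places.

The 10 worst returns sum to -70.85%.
ES = −(-70.85%) / 10 = 7.085%.

7.085%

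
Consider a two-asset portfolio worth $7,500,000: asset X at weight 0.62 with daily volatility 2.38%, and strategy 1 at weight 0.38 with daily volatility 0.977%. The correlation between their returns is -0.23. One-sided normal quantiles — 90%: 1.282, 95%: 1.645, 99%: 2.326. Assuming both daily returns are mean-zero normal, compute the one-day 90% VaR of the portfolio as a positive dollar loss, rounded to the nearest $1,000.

$138,000

σ_p² = 0.62²·2.38² + 0.38²·0.977² + 2·-0.23·0.62·0.38·2.38·0.977 = 2.0632 (%²).
σ_p = √2.0632 = 1.436%.
VaR = 1.282 × 1.436% = 1.841%; on $7,500,000 that is $138,075.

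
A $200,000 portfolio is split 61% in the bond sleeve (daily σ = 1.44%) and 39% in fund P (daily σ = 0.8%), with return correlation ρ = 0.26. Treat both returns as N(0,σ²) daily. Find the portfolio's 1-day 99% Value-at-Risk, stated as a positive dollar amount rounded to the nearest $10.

σ_p² = 0.61²·1.44² + 0.39²·0.8² + 2·0.26·0.61·0.39·1.44·0.8 = 1.0114 (%²).
σ_p = √1.0114 = 1.006%.
At 99%, z = 2.326.
VaR = 2.326 × 1.006% = 2.340%; on $200,000 that is $4,680.

$4,680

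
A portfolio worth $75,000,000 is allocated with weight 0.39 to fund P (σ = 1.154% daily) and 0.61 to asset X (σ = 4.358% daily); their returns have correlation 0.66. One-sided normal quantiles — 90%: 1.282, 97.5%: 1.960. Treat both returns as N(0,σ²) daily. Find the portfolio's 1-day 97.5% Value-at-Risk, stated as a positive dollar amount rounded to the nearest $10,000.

$4,370,000

σ_p² = 0.39²·1.154² + 0.61²·4.358² + 2·0.66·0.39·0.61·1.154·4.358 = 8.8488 (%²).
σ_p = √8.8488 = 2.975%.
VaR = 1.960 × 2.975% = 5.831%; on $75,000,000 that is $4,373,250.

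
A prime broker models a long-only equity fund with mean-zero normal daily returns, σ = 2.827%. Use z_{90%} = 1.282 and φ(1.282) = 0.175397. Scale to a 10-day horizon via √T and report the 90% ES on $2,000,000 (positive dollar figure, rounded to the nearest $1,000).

$314,000

σ_{10d} = 2.827% × √10 = 8.940%.
ES multiplier = φ(z)/(1−α) = 0.175397/0.1 = 1.754.
ES = 8.940% × 1.754 = 15.681%; on $2,000,000: $313,620.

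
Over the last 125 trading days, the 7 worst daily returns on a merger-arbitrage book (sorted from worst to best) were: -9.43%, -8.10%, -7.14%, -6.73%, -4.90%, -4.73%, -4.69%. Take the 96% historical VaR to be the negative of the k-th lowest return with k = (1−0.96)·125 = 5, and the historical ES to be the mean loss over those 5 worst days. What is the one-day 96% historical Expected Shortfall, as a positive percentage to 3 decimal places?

7.260%

The 5 worst returns sum to -36.30%.
ES = −(-36.30%) / 5 = 7.26% ≈ 7.260%.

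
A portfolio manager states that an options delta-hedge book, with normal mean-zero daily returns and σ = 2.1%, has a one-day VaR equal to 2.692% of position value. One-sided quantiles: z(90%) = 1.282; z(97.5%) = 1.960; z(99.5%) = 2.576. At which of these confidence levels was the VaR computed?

90%

Implied z = VaR/σ = 2.692 / 2.1 = 1.282.
This matches z(90%) = 1.282.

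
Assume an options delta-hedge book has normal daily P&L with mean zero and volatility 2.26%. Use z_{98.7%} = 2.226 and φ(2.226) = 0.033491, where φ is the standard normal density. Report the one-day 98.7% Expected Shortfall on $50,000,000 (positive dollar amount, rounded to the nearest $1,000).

Tail multiplier: φ(z)/(1−α) = 0.033491 / 0.013 = 2.576.
ES = 2.26% × 2.576 = 5.822%.
On $50,000,000: 0.05822 × $50,000,000 = $2,911,000.

$2,911,000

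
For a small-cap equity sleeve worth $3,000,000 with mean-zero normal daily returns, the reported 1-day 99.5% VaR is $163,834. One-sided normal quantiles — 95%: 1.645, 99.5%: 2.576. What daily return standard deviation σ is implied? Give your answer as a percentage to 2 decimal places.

VaR as a fraction: $163,834 / $3,000,000 = 5.461%.
σ = VaR / z = 5.461% / 2.576 = 2.120%.

2.12%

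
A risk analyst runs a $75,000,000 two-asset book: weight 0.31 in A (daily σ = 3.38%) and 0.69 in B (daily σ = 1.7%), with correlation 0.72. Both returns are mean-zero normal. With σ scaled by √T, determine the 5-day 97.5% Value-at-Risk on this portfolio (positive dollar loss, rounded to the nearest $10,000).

$6,770,000

σ_p = √(0.31²·3.38² + 0.69²·1.7² + 2·0.72·0.31·0.69·3.38·1.7) = 2.060%.
σ_{5d} = 2.060% × √5 = 4.606%.
z(97.5%) = 1.960.
VaR = 1.960 × 4.606% = 9.028%; on $75,000,000 that is $6,771,000.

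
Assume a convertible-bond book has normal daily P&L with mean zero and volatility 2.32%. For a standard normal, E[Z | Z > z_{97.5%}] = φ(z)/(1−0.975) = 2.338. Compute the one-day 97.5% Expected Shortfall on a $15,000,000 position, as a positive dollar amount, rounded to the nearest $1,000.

$814,000

ES = 2.32% × 2.338 = 5.424%.
On $15,000,000: 0.05424 × $15,000,000 = $813,600.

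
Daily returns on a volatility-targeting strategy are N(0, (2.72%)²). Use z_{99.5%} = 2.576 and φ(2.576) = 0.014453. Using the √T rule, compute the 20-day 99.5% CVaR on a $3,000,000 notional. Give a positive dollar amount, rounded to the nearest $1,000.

σ_{20d} = 2.72% × √20 = 12.164%.
ES multiplier = φ(z)/(1−α) = 0.014453/0.005 = 2.891.
ES = 12.164% × 2.891 = 35.166%; on $3,000,000: $1,054,980.

$1,055,000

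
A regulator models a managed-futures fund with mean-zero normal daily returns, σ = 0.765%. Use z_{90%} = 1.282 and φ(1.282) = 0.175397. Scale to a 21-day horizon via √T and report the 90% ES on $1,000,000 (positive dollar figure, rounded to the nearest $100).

σ_{21d} = 0.765% × √21 = 3.506%.
ES multiplier = φ(z)/(1−α) = 0.175397/0.1 = 1.754.
ES = 3.506% × 1.754 = 6.150%; on $1,000,000: $61,500.

$61,500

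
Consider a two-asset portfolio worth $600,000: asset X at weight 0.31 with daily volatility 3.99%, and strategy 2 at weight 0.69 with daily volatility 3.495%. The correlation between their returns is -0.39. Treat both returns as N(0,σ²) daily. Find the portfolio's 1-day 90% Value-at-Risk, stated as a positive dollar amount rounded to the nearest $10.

σ_p² = 0.31²·3.99² + 0.69²·3.495² + 2·-0.39·0.31·0.69·3.99·3.495 = 5.0189 (%²).
σ_p = √5.0189 = 2.240%.
At 90%, z = 1.282.
VaR = 1.282 × 2.240% = 2.872%; on $600,000 that is $17,232.

$17,230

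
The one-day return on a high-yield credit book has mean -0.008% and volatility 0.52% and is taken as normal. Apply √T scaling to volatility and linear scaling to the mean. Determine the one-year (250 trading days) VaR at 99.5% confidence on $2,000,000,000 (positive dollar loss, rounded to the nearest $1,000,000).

$464,000,000

At 99.5%, z = 2.576.
σ_{250d} = 0.52% × √250 = 8.222%; μ_{250d} = 250 × -0.008% = -2.000%.
VaR = −(-2.000%) + 2.576 × 8.222% = 23.180%.
On $2,000,000,000: 0.23180 × $2,000,000,000 = $463,600,000.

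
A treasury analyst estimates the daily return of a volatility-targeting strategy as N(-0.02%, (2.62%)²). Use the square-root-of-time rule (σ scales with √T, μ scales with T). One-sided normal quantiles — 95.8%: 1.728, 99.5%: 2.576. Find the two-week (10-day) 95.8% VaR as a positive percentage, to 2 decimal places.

14.52%

σ_{10d} = 2.62% × √10 = 8.285%; μ_{10d} = 10 × -0.02% = -0.200%.
VaR = −(-0.200%) + 1.728 × 8.285% = 14.516%.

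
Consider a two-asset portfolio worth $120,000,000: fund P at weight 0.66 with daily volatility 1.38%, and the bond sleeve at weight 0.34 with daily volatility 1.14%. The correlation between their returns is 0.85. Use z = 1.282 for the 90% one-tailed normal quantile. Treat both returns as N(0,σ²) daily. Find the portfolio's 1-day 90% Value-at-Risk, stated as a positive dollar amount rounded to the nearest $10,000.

$1,930,000

σ_p² = 0.66²·1.38² + 0.34²·1.14² + 2·0.85·0.66·0.34·1.38·1.14 = 1.5799 (%²).
σ_p = √1.5799 = 1.257%.
VaR = 1.282 × 1.257% = 1.611%; on $120,000,000 that is $1,933,200.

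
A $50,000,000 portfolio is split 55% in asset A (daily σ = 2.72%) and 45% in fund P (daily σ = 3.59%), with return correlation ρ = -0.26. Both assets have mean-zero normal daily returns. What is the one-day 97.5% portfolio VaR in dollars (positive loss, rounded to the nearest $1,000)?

$1,857,000

σ_p² = 0.55²·2.72² + 0.45²·3.59² + 2·-0.26·0.55·0.45·2.72·3.59 = 3.5911 (%²).
σ_p = √3.5911 = 1.895%.
At 97.5%, z = 1.960.
VaR = 1.960 × 1.895% = 3.714%; on $50,000,000 that is $1,857,000.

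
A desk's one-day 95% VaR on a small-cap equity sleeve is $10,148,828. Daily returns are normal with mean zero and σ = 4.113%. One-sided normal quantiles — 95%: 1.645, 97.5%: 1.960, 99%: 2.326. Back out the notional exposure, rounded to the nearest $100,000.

$150,000,000

VaR as a fraction of value: z·σ = 1.645 × 4.113% = 6.76588%.
Position = $10,148,828 / 0.0676589 = $150,000,007.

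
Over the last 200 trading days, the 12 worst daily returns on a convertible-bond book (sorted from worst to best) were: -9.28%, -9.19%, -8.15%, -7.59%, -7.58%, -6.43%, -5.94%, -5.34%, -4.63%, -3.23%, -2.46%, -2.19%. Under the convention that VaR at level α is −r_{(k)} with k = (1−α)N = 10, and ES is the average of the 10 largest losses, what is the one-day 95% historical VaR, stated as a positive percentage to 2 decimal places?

k = 10; the 10th lowest return is -3.23%, so VaR = 3.23%.

3.23%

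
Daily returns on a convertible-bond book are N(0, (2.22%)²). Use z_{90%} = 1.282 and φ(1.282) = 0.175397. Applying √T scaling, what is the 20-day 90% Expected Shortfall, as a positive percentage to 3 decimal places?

σ_{20d} = 2.22% × √20 = 9.928%.
ES multiplier = φ(z)/(1−α) = 0.175397/0.1 = 1.754.
ES = 9.928% × 1.754 = 17.414%.

17.414%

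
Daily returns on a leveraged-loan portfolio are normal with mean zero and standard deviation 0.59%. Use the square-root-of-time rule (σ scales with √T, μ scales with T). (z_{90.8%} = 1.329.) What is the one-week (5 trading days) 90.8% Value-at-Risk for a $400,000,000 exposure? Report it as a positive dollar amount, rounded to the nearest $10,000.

σ_{5d} = 0.59% × √5 = 1.319%.
VaR = 1.329 × 1.319% = 1.753%.
On $400,000,000: 0.01753 × $400,000,000 = $7,012,000.

$7,010,000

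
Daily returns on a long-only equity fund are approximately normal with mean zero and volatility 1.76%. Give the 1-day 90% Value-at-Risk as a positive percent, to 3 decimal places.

At 90% one-sided, z = 1.282.
VaR = z·σ = 1.282 × 1.76% = 2.256%.

2.256%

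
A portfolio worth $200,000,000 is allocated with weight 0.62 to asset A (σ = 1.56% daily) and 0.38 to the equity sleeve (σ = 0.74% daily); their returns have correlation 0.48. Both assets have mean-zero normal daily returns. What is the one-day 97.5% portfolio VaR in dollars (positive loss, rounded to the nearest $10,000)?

σ_p² = 0.62²·1.56² + 0.38²·0.74² + 2·0.48·0.62·0.38·1.56·0.74 = 1.2756 (%²).
σ_p = √1.2756 = 1.129%.
At 97.5%, z = 1.960.
VaR = 1.960 × 1.129% = 2.213%; on $200,000,000 that is $4,426,000.

$4,430,000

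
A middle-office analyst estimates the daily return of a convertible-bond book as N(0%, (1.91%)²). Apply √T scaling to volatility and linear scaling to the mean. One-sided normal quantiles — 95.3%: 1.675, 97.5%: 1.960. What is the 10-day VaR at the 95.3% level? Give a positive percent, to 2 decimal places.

10.12%

σ_{10d} = 1.91% × √10 = 6.040%.
VaR = 1.675 × 6.040% = 10.117%.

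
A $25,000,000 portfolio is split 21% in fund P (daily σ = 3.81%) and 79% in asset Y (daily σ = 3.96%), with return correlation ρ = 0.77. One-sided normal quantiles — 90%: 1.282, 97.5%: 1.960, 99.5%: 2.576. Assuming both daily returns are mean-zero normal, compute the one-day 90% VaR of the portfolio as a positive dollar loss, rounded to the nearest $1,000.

σ_p² = 0.21²·3.81² + 0.79²·3.96² + 2·0.77·0.21·0.79·3.81·3.96 = 14.2817 (%²).
σ_p = √14.2817 = 3.779%.
VaR = 1.282 × 3.779% = 4.845%; on $25,000,000 that is $1,211,250.

$1,211,000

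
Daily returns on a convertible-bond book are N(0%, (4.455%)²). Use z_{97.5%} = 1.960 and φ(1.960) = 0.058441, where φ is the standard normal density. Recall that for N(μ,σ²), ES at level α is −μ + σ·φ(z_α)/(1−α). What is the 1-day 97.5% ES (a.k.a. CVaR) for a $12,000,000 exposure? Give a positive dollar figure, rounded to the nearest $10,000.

Tail multiplier: φ(z)/(1−α) = 0.058441 / 0.025 = 2.338.
ES = 4.455% × 2.338 = 10.416%.
On $12,000,000: 0.10416 × $12,000,000 = $1,249,920.

$1,250,000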